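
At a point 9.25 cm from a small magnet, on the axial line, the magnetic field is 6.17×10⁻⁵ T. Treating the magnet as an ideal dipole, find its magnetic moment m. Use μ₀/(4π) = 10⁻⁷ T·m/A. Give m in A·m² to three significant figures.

On axis B = (μ₀/4π)·2m/r³, so m = Br³·4π/(μ₀·2).
m = (6.17×10⁻⁵)·(0.0925)³ / (2·10⁻⁷) = 0.2442 A·m².

m ≈ 0.244 A·m²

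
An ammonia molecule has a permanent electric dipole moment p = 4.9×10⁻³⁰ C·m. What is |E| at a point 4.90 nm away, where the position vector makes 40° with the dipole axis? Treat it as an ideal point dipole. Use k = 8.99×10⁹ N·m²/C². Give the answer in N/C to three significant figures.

E ≈ 6.22×10⁵ N/C

At angle θ the dipole field magnitude is E = (kp/r³)·√(1 + 3cos²θ).
kp/r³ = (8.99×10⁹)(4.90×10⁻³⁰) / (4.90×10⁻⁹)³ = 3.744×10⁵ N/C.
√(1 + 3cos²40°) = √(1 + 3·0.5868) = √2.7605 ≈ 1.6615.
E ≈ 3.744×10⁵ × 1.661 = 6.221×10⁵ N/C.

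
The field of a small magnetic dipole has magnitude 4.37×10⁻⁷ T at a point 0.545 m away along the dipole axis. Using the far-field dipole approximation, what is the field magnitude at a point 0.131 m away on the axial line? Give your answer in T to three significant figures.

Dipole fields scale as 1/r³ in the far field; the geometry is the same at both points.
B₂ = B₁ · (r₁/r₂)³ = 4.37×10⁻⁷ · (0.545/0.131)³.
(r₁/r₂)³ = (4.16)³ = 72.01.
B₂ ≈ 3.147×10⁻⁵ T.

B ≈ 3.15×10⁻⁵ T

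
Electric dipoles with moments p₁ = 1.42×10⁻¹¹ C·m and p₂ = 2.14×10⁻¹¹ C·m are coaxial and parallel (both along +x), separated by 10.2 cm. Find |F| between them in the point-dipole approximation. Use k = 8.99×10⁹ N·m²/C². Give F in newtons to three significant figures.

F ≈ 1.51×10⁻⁷ N

On-axis field of dipole 1 at distance r: E = 2kp₁/r³. Force on dipole 2 is F = p₂·dE/dr (gradient along axis).
dE/dr = −6kp₁/r⁴, so |F| = 6kp₁p₂/r⁴ (attractive for aligned moments).
F = 6(8.99×10⁹)(1.42×10⁻¹¹)(2.14×10⁻¹¹)/(0.102)⁴ = 1.514×10⁻⁷ N.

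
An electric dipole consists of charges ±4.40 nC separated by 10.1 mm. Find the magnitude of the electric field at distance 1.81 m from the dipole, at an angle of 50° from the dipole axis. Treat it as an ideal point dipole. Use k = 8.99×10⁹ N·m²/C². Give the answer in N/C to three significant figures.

E ≈ 0.101 N/C

Dipole moment p = qd = (4.40×10⁻⁹ C)(0.0101 m) = 4.444×10⁻¹¹ C·m.
At angle θ the dipole field magnitude is E = (kp/r³)·√(1 + 3cos²θ).
kp/r³ = (8.99×10⁹)(4.444×10⁻¹¹) / (1.81)³ = 0.06737 N/C.
√(1 + 3cos²50°) = √(1 + 3·0.4132) = √2.2395 ≈ 1.4965.
E ≈ 0.06737 × 1.497 = 0.1008 N/C.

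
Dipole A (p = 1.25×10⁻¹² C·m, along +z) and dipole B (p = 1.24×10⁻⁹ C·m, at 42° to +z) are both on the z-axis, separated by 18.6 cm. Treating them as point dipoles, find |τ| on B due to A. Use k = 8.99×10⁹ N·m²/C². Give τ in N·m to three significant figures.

The second dipole sits on the axis of the first, so the field there is axial: E₁ = 2kp₁/r³ along +z.
E₁ = 2(8.99×10⁹)(1.25×10⁻¹²)/(0.186)³ = 3.493 N/C.
Torque on the second dipole: τ = p₂ E₁ sinθ.
τ = (1.24×10⁻⁹)(3.493)·sin42° = 2.898×10⁻⁹ N·m.

τ ≈ 2.90×10⁻⁹ N·m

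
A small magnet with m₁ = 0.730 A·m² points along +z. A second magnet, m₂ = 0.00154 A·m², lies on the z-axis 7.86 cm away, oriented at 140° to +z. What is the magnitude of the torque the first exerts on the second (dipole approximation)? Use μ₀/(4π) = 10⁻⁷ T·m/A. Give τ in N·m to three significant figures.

τ ≈ 2.98×10⁻⁷ N·m

Dipole B is on the axis of dipole A, so B₁ there is axial: B₁ = (μ₀/4π)·2m₁/r³ along +z.
B₁ = 2(10⁻⁷)(0.730)/(0.0786)³ = 3.007×10⁻⁴ T.
τ = m₂ B₁ sinθ.
τ = (0.00154)(3.007×10⁻⁴)·sin140° = 2.976×10⁻⁷ N·m.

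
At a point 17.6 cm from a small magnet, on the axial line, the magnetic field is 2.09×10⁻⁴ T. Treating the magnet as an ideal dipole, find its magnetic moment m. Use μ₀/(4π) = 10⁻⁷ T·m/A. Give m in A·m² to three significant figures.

On axis B = (μ₀/4π)·2m/r³, so m = Br³·4π/(μ₀·2).
m = (2.09×10⁻⁴)·(0.176)³ / (2·10⁻⁷) = 5.697 A·m².

m ≈ 5.70 A·m²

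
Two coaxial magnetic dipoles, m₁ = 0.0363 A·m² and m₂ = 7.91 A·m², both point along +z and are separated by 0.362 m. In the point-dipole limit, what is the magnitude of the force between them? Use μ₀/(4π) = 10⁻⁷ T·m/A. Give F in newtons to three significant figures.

F ≈ 1.00×10⁻⁵ N

On-axis B of dipole 1: B = (μ₀/4π)·2m₁/r³. Force on dipole 2: F = m₂·dB/dr.
dB/dr = −(μ₀/4π)·6m₁/r⁴, so |F| = (μ₀/4π)·6m₁m₂/r⁴.
F = 6(10⁻⁷)(0.0363)(7.91)/(0.362)⁴ = 1.003×10⁻⁵ N.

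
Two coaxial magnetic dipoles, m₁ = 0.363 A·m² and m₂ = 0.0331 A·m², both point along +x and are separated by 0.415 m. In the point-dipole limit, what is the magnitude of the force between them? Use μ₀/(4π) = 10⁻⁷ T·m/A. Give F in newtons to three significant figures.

On-axis B of dipole 1: B = (μ₀/4π)·2m₁/r³. Force on dipole 2: F = m₂·dB/dr.
dB/dr = −(μ₀/4π)·6m₁/r⁴, so |F| = (μ₀/4π)·6m₁m₂/r⁴.
F = 6(10⁻⁷)(0.363)(0.0331)/(0.415)⁴ = 2.430×10⁻⁷ N.

F ≈ 2.43×10⁻⁷ N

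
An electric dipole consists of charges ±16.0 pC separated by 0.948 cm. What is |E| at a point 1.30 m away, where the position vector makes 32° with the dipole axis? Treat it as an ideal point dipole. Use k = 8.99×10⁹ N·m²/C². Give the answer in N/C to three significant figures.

Dipole moment p = qd = (1.60×10⁻¹¹ C)(0.00948 m) = 1.517×10⁻¹³ C·m.
At angle θ the dipole field magnitude is E = (kp/r³)·√(1 + 3cos²θ).
kp/r³ = (8.99×10⁹)(1.517×10⁻¹³) / (1.30)³ = 6.207×10⁻⁴ N/C.
√(1 + 3cos²32°) = √(1 + 3·0.7192) = √3.1576 ≈ 1.7770.
E ≈ 6.207×10⁻⁴ × 1.777 = 0.001103 N/C.

E ≈ 0.00110 N/C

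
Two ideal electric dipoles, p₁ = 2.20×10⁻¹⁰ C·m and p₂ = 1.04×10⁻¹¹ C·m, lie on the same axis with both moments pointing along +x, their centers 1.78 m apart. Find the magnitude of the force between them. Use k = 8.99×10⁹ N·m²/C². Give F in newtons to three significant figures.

On-axis field of dipole 1 at distance r: E = 2kp₁/r³. Force on dipole 2 is F = p₂·dE/dr (gradient along axis).
dE/dr = −6kp₁/r⁴, so |F| = 6kp₁p₂/r⁴ (attractive for aligned moments).
F = 6(8.99×10⁹)(2.20×10⁻¹⁰)(1.04×10⁻¹¹)/(1.78)⁴ = 1.229×10⁻¹¹ N.

F ≈ 1.23×10⁻¹¹ N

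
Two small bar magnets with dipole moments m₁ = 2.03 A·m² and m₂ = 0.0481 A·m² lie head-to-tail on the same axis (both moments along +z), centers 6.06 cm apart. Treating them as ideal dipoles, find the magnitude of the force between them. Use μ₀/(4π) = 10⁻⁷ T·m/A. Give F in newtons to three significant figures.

On-axis B of dipole 1: B = (μ₀/4π)·2m₁/r³. Force on dipole 2: F = m₂·dB/dr.
dB/dr = −(μ₀/4π)·6m₁/r⁴, so |F| = (μ₀/4π)·6m₁m₂/r⁴.
F = 6(10⁻⁷)(2.03)(0.0481)/(0.0606)⁴ = 0.004344 N.

F ≈ 0.00434 N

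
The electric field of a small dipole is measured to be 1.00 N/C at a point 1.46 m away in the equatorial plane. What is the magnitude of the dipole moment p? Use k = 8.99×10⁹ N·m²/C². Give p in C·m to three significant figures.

p ≈ 3.46×10⁻¹⁰ C·m

In the equatorial plane E = kp/r³, so p = Er³/(k).
p = (1.00)·(1.46)³ / (8.99×10⁹) = 3.462×10⁻¹⁰ C·m.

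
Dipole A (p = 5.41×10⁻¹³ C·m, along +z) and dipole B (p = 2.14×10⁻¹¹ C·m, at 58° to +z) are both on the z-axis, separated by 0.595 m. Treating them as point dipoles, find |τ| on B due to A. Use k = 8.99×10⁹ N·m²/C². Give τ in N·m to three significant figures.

τ ≈ 8.38×10⁻¹³ N·m

The second dipole sits on the axis of the first, so the field there is axial: E₁ = 2kp₁/r³ along +z.
E₁ = 2(8.99×10⁹)(5.41×10⁻¹³)/(0.595)³ = 0.04618 N/C.
Torque on the second dipole: τ = p₂ E₁ sinθ.
τ = (2.14×10⁻¹¹)(0.04618)·sin58° = 8.381×10⁻¹³ N·m.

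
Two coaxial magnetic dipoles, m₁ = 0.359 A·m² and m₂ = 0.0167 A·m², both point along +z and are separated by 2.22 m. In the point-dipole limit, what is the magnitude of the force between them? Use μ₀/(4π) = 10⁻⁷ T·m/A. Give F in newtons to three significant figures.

On-axis B of dipole 1: B = (μ₀/4π)·2m₁/r³. Force on dipole 2: F = m₂·dB/dr.
dB/dr = −(μ₀/4π)·6m₁/r⁴, so |F| = (μ₀/4π)·6m₁m₂/r⁴.
F = 6(10⁻⁷)(0.359)(0.0167)/(2.22)⁴ = 1.481×10⁻¹⁰ N.

F ≈ 1.48×10⁻¹⁰ N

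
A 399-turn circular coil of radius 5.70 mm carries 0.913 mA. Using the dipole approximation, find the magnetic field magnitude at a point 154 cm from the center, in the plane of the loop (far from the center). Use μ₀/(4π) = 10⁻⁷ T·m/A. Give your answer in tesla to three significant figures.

m = NIA = NIπa² = 399·(9.13×10⁻⁴)·π·(0.00570)² = 3.718×10⁻⁵ A·m².
In the equatorial plane B = (μ₀/4π)·m/r³ (half the axial value).
B = (10⁻⁷)·(3.718×10⁻⁵) / (1.54)³ = 1.018×10⁻¹² T.

B ≈ 1.02×10⁻¹² T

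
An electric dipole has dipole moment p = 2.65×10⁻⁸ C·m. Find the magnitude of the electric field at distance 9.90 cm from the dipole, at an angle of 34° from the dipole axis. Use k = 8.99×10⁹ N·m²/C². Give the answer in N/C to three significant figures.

At angle θ the dipole field magnitude is E = (kp/r³)·√(1 + 3cos²θ).
kp/r³ = (8.99×10⁹)(2.65×10⁻⁸) / (0.0990)³ = 2.455×10⁵ N/C.
√(1 + 3cos²34°) = √(1 + 3·0.6873) = √3.0619 ≈ 1.7498.
E ≈ 2.455×10⁵ × 1.750 = 4.296×10⁵ N/C.

E ≈ 4.30×10⁵ N/C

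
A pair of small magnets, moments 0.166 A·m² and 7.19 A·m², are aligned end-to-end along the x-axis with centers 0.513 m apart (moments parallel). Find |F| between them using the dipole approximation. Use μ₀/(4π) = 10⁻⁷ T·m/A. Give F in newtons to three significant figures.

On-axis B of dipole 1: B = (μ₀/4π)·2m₁/r³. Force on dipole 2: F = m₂·dB/dr.
dB/dr = −(μ₀/4π)·6m₁/r⁴, so |F| = (μ₀/4π)·6m₁m₂/r⁴.
F = 6(10⁻⁷)(0.166)(7.19)/(0.513)⁴ = 1.034×10⁻⁵ N.

F ≈ 1.03×10⁻⁵ N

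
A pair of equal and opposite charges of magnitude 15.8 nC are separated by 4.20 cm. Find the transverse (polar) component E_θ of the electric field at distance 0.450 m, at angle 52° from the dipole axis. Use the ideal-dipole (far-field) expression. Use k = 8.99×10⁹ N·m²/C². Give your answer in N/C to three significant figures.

Dipole moment p = qd = (1.58×10⁻⁸ C)(0.0420 m) = 6.636×10⁻¹⁰ C·m.
For a dipole, E_θ = (kp sinθ)/r³.
kp/r³ = (8.99×10⁹)(6.636×10⁻¹⁰)/(0.450)³ = 65.47 N/C.
E_θ = 65.47·sin52° = 51.59 N/C.

E_θ ≈ 51.6 N/C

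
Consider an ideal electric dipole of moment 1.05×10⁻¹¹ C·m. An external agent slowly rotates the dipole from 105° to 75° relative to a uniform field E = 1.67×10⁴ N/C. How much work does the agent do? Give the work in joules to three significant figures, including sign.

W ≈ -9.08×10⁻⁸ J

W_ext = ΔU = U(θ₂) − U(θ₁) = −pE cosθ₂ − (−pE cosθ₁) = pE(cosθ₁ − cosθ₂).
W = (1.05×10⁻¹¹)(1.67×10⁴)·(cos105° − cos75°) = (1.754×10⁻⁷)·(-0.5176) = -9.077×10⁻⁸ J.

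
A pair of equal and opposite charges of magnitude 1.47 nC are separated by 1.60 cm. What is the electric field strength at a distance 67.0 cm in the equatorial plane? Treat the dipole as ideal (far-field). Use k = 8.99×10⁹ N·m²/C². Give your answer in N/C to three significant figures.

E ≈ 0.703 N/C

Dipole moment p = qd = (1.47×10⁻⁹ C)(0.0160 m) = 2.352×10⁻¹¹ C·m.
On the perpendicular bisector E = kp/r³ (half the axial value at the same distance).
E = (8.99×10⁹)(2.352×10⁻¹¹) / (0.670)³ = 0.7030 N/C.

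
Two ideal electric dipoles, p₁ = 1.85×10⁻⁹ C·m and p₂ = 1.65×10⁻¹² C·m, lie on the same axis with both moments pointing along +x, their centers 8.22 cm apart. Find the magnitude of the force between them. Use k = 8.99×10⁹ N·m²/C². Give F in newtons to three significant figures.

F ≈ 3.61×10⁻⁶ N

On-axis field of dipole 1 at distance r: E = 2kp₁/r³. Force on dipole 2 is F = p₂·dE/dr (gradient along axis).
dE/dr = −6kp₁/r⁴, so |F| = 6kp₁p₂/r⁴ (attractive for aligned moments).
F = 6(8.99×10⁹)(1.85×10⁻⁹)(1.65×10⁻¹²)/(0.0822)⁴ = 3.606×10⁻⁶ N.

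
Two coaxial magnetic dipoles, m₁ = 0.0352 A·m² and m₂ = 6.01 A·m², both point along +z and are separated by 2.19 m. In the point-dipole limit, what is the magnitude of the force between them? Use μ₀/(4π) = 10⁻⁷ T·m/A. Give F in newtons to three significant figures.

On-axis B of dipole 1: B = (μ₀/4π)·2m₁/r³. Force on dipole 2: F = m₂·dB/dr.
dB/dr = −(μ₀/4π)·6m₁/r⁴, so |F| = (μ₀/4π)·6m₁m₂/r⁴.
F = 6(10⁻⁷)(0.0352)(6.01)/(2.19)⁴ = 5.518×10⁻⁹ N.

F ≈ 5.52×10⁻⁹ N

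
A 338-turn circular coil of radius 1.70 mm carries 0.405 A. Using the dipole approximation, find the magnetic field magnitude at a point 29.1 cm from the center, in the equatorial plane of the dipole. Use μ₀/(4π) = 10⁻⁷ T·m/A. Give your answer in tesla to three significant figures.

m = NIA = NIπa² = 338·(0.405)·π·(0.00170)² = 0.001243 A·m².
In the equatorial plane B = (μ₀/4π)·m/r³ (half the axial value).
B = (10⁻⁷)·(0.001243) / (0.291)³ = 5.044×10⁻⁹ T.

B ≈ 5.04×10⁻⁹ T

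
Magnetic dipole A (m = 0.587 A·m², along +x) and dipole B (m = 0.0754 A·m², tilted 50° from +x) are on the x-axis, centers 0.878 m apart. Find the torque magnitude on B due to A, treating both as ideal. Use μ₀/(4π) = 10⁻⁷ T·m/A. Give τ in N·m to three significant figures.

τ ≈ 1.00×10⁻⁸ N·m

Dipole B is on the axis of dipole A, so B₁ there is axial: B₁ = (μ₀/4π)·2m₁/r³ along +x.
B₁ = 2(10⁻⁷)(0.587)/(0.878)³ = 1.735×10⁻⁷ T.
τ = m₂ B₁ sinθ.
τ = (0.0754)(1.735×10⁻⁷)·sin50° = 1.002×10⁻⁸ N·m.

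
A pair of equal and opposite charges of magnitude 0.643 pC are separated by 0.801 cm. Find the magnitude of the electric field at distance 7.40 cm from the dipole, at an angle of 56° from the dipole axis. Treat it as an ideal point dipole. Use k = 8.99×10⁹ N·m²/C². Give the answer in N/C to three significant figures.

E ≈ 0.159 N/C

Dipole moment p = qd = (6.43×10⁻¹³ C)(0.00801 m) = 5.15×10⁻¹⁵ C·m.
At angle θ the dipole field magnitude is E = (kp/r³)·√(1 + 3cos²θ).
kp/r³ = (8.99×10⁹)(5.15×10⁻¹⁵) / (0.0740)³ = 0.1143 N/C.
√(1 + 3cos²56°) = √(1 + 3·0.3127) = √1.9381 ≈ 1.3922.
E ≈ 0.1143 × 1.392 = 0.1591 N/C.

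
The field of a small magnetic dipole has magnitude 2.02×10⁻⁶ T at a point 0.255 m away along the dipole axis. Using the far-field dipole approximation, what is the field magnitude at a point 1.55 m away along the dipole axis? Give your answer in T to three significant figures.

Dipole fields scale as 1/r³ in the far field; the geometry is the same at both points.
B₂ = B₁ · (r₁/r₂)³ = 2.02×10⁻⁶ · (0.255/1.55)³.
(r₁/r₂)³ = (0.1645)³ = 0.004453.
B₂ ≈ 8.994×10⁻⁹ T.

B ≈ 8.99×10⁻⁹ T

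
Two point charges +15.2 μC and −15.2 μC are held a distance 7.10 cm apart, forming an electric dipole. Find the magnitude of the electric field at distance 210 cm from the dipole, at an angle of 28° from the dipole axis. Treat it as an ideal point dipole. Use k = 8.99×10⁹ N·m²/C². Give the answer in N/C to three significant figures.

Dipole moment p = qd = (1.52×10⁻⁵ C)(0.0710 m) = 1.079×10⁻⁶ C·m.
At angle θ the dipole field magnitude is E = (kp/r³)·√(1 + 3cos²θ).
kp/r³ = (8.99×10⁹)(1.079×10⁻⁶) / (2.10)³ = 1047 N/C.
√(1 + 3cos²28°) = √(1 + 3·0.7796) = √3.3388 ≈ 1.8272.
E ≈ 1047 × 1.827 = 1914 N/C.

E ≈ 1910 N/C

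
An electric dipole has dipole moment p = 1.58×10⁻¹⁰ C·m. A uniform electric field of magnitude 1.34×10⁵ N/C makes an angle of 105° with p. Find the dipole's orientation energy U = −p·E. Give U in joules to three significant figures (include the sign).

U ≈ 5.48×10⁻⁶ J

U = −p·E = −pE cosθ.
U = −(1.58×10⁻¹⁰)(1.34×10⁵)·cos105° = 5.480×10⁻⁶ J.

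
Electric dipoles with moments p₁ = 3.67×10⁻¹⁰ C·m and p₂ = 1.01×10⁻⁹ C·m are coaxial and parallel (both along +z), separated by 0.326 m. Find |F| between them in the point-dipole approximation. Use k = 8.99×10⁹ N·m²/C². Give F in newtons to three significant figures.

On-axis field of dipole 1 at distance r: E = 2kp₁/r³. Force on dipole 2 is F = p₂·dE/dr (gradient along axis).
dE/dr = −6kp₁/r⁴, so |F| = 6kp₁p₂/r⁴ (attractive for aligned moments).
F = 6(8.99×10⁹)(3.67×10⁻¹⁰)(1.01×10⁻⁹)/(0.326)⁴ = 1.770×10⁻⁶ N.

F ≈ 1.77×10⁻⁶ N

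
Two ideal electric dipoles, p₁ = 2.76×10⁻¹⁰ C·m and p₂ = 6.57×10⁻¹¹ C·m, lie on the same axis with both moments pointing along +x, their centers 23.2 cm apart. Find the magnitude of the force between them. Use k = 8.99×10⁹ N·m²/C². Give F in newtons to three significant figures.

F ≈ 3.38×10⁻⁷ N

On-axis field of dipole 1 at distance r: E = 2kp₁/r³. Force on dipole 2 is F = p₂·dE/dr (gradient along axis).
dE/dr = −6kp₁/r⁴, so |F| = 6kp₁p₂/r⁴ (attractive for aligned moments).
F = 6(8.99×10⁹)(2.76×10⁻¹⁰)(6.57×10⁻¹¹)/(0.232)⁴ = 3.376×10⁻⁷ N.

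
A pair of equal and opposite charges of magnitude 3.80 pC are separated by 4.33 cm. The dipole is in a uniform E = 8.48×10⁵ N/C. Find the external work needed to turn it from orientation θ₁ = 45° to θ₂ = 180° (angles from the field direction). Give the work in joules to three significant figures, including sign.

Dipole moment p = qd = (3.80×10⁻¹² C)(0.0433 m) = 1.645×10⁻¹³ C·m.
W_ext = ΔU = U(θ₂) − U(θ₁) = −pE cosθ₂ − (−pE cosθ₁) = pE(cosθ₁ − cosθ₂).
W = (1.645×10⁻¹³)(8.48×10⁵)·(cos45° − cos180°) = (1.395×10⁻⁷)·(+1.7071) = 2.381×10⁻⁷ J.

W ≈ 2.38×10⁻⁷ J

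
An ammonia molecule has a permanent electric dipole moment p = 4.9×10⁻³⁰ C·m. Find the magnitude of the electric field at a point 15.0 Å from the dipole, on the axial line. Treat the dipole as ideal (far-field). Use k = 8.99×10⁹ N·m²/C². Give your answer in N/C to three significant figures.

On the dipole axis E = 2kp/r³.
E = 2·(8.99×10⁹)(4.90×10⁻³⁰) / (1.50×10⁻⁹)³ = 2.610×10⁷ N/C.

E ≈ 2.61×10⁷ N/C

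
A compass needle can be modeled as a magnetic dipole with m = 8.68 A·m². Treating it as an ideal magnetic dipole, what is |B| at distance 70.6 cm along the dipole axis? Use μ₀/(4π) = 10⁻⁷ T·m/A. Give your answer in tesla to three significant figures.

On axis B = (μ₀/4π)·2m/r³.
B = 2·(10⁻⁷)·(8.68) / (0.706)³ = 4.933×10⁻⁶ T.

B ≈ 4.93×10⁻⁶ T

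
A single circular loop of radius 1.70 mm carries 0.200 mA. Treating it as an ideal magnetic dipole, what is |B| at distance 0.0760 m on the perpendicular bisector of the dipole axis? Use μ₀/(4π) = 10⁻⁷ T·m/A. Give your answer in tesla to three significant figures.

B ≈ 4.14×10⁻¹³ T

Magnetic moment m = IA = Iπa² = (2.00×10⁻⁴)·π·(0.00170)² = 1.816×10⁻⁹ A·m².
In the equatorial plane B = (μ₀/4π)·m/r³ (half the axial value).
B = (10⁻⁷)·(1.816×10⁻⁹) / (0.0760)³ = 4.137×10⁻¹³ T.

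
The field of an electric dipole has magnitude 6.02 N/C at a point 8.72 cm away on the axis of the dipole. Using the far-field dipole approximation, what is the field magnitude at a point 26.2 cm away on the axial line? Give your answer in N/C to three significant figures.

Dipole fields scale as 1/r³ in the far field; the geometry is the same at both points.
E₂ = E₁ · (r₁/r₂)³ = 6.02 · (8.72/26.2)³.
(r₁/r₂)³ = (0.3328)³ = 0.03687.
E₂ ≈ 0.2219 N/C.

E ≈ 0.222 N/C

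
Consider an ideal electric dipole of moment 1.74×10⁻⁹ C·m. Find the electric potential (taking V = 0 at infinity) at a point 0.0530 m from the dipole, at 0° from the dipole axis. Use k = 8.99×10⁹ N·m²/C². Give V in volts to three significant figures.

V ≈ 5570 V

The dipole potential is V = kp cosθ / r².
V = (8.99×10⁹)(1.74×10⁻⁹)·cos0° / (0.0530)² = 5569 V.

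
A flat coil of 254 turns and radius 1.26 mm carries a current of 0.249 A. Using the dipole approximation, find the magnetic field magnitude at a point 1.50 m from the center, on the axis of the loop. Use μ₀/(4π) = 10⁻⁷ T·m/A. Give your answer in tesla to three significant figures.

m = NIA = NIπa² = 254·(0.249)·π·(0.00126)² = 3.154×10⁻⁴ A·m².
On axis B = (μ₀/4π)·2m/r³.
B = 2·(10⁻⁷)·(3.154×10⁻⁴) / (1.50)³ = 1.869×10⁻¹¹ T.

B ≈ 1.87×10⁻¹¹ T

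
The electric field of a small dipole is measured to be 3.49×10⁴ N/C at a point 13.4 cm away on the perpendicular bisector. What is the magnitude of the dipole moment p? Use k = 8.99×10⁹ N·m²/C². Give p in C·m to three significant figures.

In the equatorial plane E = kp/r³, so p = Er³/(k).
p = (3.49×10⁴)·(0.134)³ / (8.99×10⁹) = 9.341×10⁻⁹ C·m.

p ≈ 9.34×10⁻⁹ C·m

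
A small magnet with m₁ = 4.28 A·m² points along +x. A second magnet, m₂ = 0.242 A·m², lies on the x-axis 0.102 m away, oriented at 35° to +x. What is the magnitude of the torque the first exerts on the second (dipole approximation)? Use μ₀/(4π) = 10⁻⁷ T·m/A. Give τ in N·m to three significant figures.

Dipole B is on the axis of dipole A, so B₁ there is axial: B₁ = (μ₀/4π)·2m₁/r³ along +x.
B₁ = 2(10⁻⁷)(4.28)/(0.102)³ = 8.066×10⁻⁴ T.
τ = m₂ B₁ sinθ.
τ = (0.242)(8.066×10⁻⁴)·sin35° = 1.120×10⁻⁴ N·m.

τ ≈ 1.12×10⁻⁴ N·m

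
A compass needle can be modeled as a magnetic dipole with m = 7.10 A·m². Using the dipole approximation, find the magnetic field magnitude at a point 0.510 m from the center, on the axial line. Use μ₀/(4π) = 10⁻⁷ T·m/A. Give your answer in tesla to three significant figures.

On axis B = (μ₀/4π)·2m/r³.
B = 2·(10⁻⁷)·(7.10) / (0.510)³ = 1.070×10⁻⁵ T.

B ≈ 1.07×10⁻⁵ T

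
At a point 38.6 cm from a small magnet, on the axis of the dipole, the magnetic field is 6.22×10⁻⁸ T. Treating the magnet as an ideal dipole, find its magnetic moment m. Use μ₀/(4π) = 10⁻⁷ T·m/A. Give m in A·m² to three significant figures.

m ≈ 0.0179 A·m²

On axis B = (μ₀/4π)·2m/r³, so m = Br³·4π/(μ₀·2).
m = (6.22×10⁻⁸)·(0.386)³ / (2·10⁻⁷) = 0.01789 A·m².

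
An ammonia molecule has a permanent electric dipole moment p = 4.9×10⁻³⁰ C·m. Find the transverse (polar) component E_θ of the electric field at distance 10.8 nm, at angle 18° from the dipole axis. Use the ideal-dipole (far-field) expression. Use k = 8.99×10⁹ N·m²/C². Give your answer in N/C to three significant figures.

E_θ ≈ 1.08×10⁴ N/C

For a dipole, E_θ = (kp sinθ)/r³.
kp/r³ = (8.99×10⁹)(4.90×10⁻³⁰)/(1.08×10⁻⁸)³ = 3.497×10⁴ N/C.
E_θ = 3.497×10⁴·sin18° = 1.081×10⁴ N/C.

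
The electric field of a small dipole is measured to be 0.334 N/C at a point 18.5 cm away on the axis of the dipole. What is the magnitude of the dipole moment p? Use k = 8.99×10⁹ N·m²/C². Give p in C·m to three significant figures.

p ≈ 1.18×10⁻¹³ C·m

On axis E = 2kp/r³, so p = Er³/(2k).
p = (0.334)·(0.185)³ / (2·8.99×10⁹) = 1.176×10⁻¹³ C·m.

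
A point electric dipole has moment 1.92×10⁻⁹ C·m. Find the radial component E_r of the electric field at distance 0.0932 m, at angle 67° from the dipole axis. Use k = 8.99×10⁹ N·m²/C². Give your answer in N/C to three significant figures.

E_r ≈ 1.67×10⁴ N/C

For a dipole, E_r = (2kp cosθ)/r³.
kp/r³ = (8.99×10⁹)(1.92×10⁻⁹)/(0.0932)³ = 2.132×10⁴ N/C.
E_r = 2·2.132×10⁴·cos67° = 1.666×10⁴ N/C.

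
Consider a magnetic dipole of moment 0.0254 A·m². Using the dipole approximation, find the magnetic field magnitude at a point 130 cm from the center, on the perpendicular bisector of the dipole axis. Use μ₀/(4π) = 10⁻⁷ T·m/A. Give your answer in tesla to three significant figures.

In the equatorial plane B = (μ₀/4π)·m/r³ (half the axial value).
B = (10⁻⁷)·(0.0254) / (1.30)³ = 1.156×10⁻⁹ T.

B ≈ 1.16×10⁻⁹ T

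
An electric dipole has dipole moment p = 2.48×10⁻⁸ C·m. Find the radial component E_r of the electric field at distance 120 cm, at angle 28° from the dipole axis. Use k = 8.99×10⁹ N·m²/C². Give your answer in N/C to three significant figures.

For a dipole, E_r = (2kp cosθ)/r³.
kp/r³ = (8.99×10⁹)(2.48×10⁻⁸)/(1.20)³ = 129.0 N/C.
E_r = 2·129.0·cos28° = 227.8 N/C.

E_r ≈ 228 N/C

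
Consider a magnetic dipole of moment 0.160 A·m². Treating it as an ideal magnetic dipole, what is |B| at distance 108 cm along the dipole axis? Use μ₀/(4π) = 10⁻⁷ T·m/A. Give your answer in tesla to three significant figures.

B ≈ 2.54×10⁻⁸ T

On axis B = (μ₀/4π)·2m/r³.
B = 2·(10⁻⁷)·(0.160) / (1.08)³ = 2.540×10⁻⁸ T.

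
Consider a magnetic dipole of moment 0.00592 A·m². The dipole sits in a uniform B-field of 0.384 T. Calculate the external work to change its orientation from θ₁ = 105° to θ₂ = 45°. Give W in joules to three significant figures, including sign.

W_ext = ΔU = −mB cosθ₂ + mB cosθ₁ = mB(cosθ₁ − cosθ₂).
W = (0.00592)(0.384)·(cos105° − cos45°) = (0.002273)·(-0.9659) = -0.002196 J.

W ≈ -0.00220 J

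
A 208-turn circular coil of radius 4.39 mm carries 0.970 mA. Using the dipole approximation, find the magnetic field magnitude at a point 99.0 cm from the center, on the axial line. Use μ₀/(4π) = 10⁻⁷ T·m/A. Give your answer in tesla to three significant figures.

m = NIA = NIπa² = 208·(9.70×10⁻⁴)·π·(0.00439)² = 1.222×10⁻⁵ A·m².
On axis B = (μ₀/4π)·2m/r³.
B = 2·(10⁻⁷)·(1.222×10⁻⁵) / (0.990)³ = 2.519×10⁻¹² T.

B ≈ 2.52×10⁻¹² T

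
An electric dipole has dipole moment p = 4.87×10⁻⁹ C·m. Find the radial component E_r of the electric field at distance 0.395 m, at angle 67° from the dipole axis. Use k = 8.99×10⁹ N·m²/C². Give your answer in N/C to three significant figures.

For a dipole, E_r = (2kp cosθ)/r³.
kp/r³ = (8.99×10⁹)(4.87×10⁻⁹)/(0.395)³ = 710.4 N/C.
E_r = 2·710.4·cos67° = 555.1 N/C.

E_r ≈ 555 N/C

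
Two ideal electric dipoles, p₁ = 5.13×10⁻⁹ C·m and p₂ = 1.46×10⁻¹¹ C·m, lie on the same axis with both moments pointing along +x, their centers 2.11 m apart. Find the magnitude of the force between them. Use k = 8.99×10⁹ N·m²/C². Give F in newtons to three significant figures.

On-axis field of dipole 1 at distance r: E = 2kp₁/r³. Force on dipole 2 is F = p₂·dE/dr (gradient along axis).
dE/dr = −6kp₁/r⁴, so |F| = 6kp₁p₂/r⁴ (attractive for aligned moments).
F = 6(8.99×10⁹)(5.13×10⁻⁹)(1.46×10⁻¹¹)/(2.11)⁴ = 2.038×10⁻¹⁰ N.

F ≈ 2.04×10⁻¹⁰ N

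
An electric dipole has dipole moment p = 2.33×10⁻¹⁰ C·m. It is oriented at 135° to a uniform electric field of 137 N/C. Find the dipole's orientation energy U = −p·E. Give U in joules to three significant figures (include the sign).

U = −p·E = −pE cosθ.
U = −(2.33×10⁻¹⁰)(137)·cos135° = 2.257×10⁻⁸ J.

U ≈ 2.26×10⁻⁸ J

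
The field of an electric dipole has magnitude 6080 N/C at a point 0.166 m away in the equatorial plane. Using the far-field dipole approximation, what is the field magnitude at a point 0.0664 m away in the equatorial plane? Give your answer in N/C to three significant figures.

Dipole fields scale as 1/r³ in the far field; the geometry is the same at both points.
E₂ = E₁ · (r₁/r₂)³ = 6080 · (0.166/0.0664)³.
(r₁/r₂)³ = (2.5)³ = 15.62.
E₂ ≈ 9.500×10⁴ N/C.

E ≈ 9.50×10⁴ N/C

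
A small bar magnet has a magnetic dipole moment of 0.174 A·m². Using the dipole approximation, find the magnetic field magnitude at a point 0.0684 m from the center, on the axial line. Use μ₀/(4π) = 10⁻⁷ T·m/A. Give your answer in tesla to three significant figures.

On axis B = (μ₀/4π)·2m/r³.
B = 2·(10⁻⁷)·(0.174) / (0.0684)³ = 1.087×10⁻⁴ T.

B ≈ 1.09×10⁻⁴ T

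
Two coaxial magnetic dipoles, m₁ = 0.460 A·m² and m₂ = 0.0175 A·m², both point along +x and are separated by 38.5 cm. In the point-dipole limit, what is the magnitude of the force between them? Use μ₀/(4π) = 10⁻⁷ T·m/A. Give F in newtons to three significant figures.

On-axis B of dipole 1: B = (μ₀/4π)·2m₁/r³. Force on dipole 2: F = m₂·dB/dr.
dB/dr = −(μ₀/4π)·6m₁/r⁴, so |F| = (μ₀/4π)·6m₁m₂/r⁴.
F = 6(10⁻⁷)(0.460)(0.0175)/(0.385)⁴ = 2.198×10⁻⁷ N.

F ≈ 2.20×10⁻⁷ N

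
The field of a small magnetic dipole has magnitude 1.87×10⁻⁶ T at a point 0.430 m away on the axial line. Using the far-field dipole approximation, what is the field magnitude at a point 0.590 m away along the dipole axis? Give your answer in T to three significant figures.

B ≈ 7.24×10⁻⁷ T

Dipole fields scale as 1/r³ in the far field; the geometry is the same at both points.
B₂ = B₁ · (r₁/r₂)³ = 1.87×10⁻⁶ · (0.430/0.590)³.
(r₁/r₂)³ = (0.7288)³ = 0.3871.
B₂ ≈ 7.239×10⁻⁷ T.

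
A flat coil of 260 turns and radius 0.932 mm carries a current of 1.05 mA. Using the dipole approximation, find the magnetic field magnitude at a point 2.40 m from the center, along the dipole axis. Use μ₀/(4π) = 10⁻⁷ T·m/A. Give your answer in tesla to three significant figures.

B ≈ 1.08×10⁻¹⁴ T

m = NIA = NIπa² = 260·(0.00105)·π·(9.32×10⁻⁴)² = 7.45×10⁻⁷ A·m².
On axis B = (μ₀/4π)·2m/r³.
B = 2·(10⁻⁷)·(7.45×10⁻⁷) / (2.40)³ = 1.078×10⁻¹⁴ T.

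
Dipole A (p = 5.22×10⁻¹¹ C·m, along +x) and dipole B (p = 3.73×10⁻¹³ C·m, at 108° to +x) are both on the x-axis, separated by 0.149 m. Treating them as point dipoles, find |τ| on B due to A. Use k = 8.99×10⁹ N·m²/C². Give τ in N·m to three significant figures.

The second dipole sits on the axis of the first, so the field there is axial: E₁ = 2kp₁/r³ along +x.
E₁ = 2(8.99×10⁹)(5.22×10⁻¹¹)/(0.149)³ = 283.7 N/C.
Torque on the second dipole: τ = p₂ E₁ sinθ.
τ = (3.73×10⁻¹³)(283.7)·sin108° = 1.007×10⁻¹⁰ N·m.

τ ≈ 1.01×10⁻¹⁰ N·m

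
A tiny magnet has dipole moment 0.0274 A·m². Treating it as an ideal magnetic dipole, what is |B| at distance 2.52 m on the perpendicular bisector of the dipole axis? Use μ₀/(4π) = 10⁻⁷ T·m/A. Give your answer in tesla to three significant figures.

B ≈ 1.71×10⁻¹⁰ T

In the equatorial plane B = (μ₀/4π)·m/r³ (half the axial value).
B = (10⁻⁷)·(0.0274) / (2.52)³ = 1.712×10⁻¹⁰ T.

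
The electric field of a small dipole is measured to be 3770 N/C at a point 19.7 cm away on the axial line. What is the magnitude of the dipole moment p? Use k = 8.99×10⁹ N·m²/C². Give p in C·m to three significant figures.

On axis E = 2kp/r³, so p = Er³/(2k).
p = (3770)·(0.197)³ / (2·8.99×10⁹) = 1.603×10⁻⁹ C·m.

p ≈ 1.60×10⁻⁹ C·m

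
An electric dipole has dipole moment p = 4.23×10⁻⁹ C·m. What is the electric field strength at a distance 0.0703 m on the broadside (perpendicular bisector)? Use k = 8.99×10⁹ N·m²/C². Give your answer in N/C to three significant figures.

On the perpendicular bisector E = kp/r³ (half the axial value at the same distance).
E = (8.99×10⁹)(4.23×10⁻⁹) / (0.0703)³ = 1.095×10⁵ N/C.

E ≈ 1.09×10⁵ N/C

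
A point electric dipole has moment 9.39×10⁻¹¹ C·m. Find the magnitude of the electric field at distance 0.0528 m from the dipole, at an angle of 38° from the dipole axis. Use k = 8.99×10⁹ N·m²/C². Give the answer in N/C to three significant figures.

At angle θ the dipole field magnitude is E = (kp/r³)·√(1 + 3cos²θ).
kp/r³ = (8.99×10⁹)(9.39×10⁻¹¹) / (0.0528)³ = 5735 N/C.
√(1 + 3cos²38°) = √(1 + 3·0.6210) = √2.8629 ≈ 1.6920.
E ≈ 5735 × 1.692 = 9703 N/C.

E ≈ 9700 N/C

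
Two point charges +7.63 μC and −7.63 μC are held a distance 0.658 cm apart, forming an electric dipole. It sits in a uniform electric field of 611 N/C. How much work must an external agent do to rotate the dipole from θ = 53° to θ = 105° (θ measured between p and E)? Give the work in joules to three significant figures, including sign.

Dipole moment p = qd = (7.63×10⁻⁶ C)(0.00658 m) = 5.021×10⁻⁸ C·m.
W_ext = ΔU = U(θ₂) − U(θ₁) = −pE cosθ₂ − (−pE cosθ₁) = pE(cosθ₁ − cosθ₂).
W = (5.021×10⁻⁸)(611)·(cos53° − cos105°) = (3.068×10⁻⁵)·(+0.8606) = 2.640×10⁻⁵ J.

W ≈ 2.64×10⁻⁵ J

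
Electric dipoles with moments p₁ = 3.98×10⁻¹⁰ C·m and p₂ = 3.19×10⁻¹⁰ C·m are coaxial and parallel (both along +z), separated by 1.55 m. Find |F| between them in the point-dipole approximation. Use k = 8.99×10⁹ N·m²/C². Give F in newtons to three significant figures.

On-axis field of dipole 1 at distance r: E = 2kp₁/r³. Force on dipole 2 is F = p₂·dE/dr (gradient along axis).
dE/dr = −6kp₁/r⁴, so |F| = 6kp₁p₂/r⁴ (attractive for aligned moments).
F = 6(8.99×10⁹)(3.98×10⁻¹⁰)(3.19×10⁻¹⁰)/(1.55)⁴ = 1.186×10⁻⁹ N.

F ≈ 1.19×10⁻⁹ N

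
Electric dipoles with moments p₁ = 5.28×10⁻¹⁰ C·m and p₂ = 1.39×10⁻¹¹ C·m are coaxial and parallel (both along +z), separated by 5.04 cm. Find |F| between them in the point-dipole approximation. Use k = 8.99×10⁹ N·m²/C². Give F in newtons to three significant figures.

On-axis field of dipole 1 at distance r: E = 2kp₁/r³. Force on dipole 2 is F = p₂·dE/dr (gradient along axis).
dE/dr = −6kp₁/r⁴, so |F| = 6kp₁p₂/r⁴ (attractive for aligned moments).
F = 6(8.99×10⁹)(5.28×10⁻¹⁰)(1.39×10⁻¹¹)/(0.0504)⁴ = 6.135×10⁻⁵ N.

F ≈ 6.14×10⁻⁵ N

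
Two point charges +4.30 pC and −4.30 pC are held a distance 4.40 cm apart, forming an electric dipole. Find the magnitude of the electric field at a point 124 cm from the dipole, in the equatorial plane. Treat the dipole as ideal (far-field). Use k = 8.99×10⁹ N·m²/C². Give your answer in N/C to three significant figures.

Dipole moment p = qd = (4.30×10⁻¹² C)(0.0440 m) = 1.892×10⁻¹³ C·m.
On the perpendicular bisector E = kp/r³ (half the axial value at the same distance).
E = (8.99×10⁹)(1.892×10⁻¹³) / (1.24)³ = 8.921×10⁻⁴ N/C.

E ≈ 8.92×10⁻⁴ N/C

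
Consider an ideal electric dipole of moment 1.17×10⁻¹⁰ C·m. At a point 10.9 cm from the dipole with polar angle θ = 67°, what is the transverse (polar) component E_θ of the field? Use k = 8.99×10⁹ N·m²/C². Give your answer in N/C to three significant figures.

For a dipole, E_θ = (kp sinθ)/r³.
kp/r³ = (8.99×10⁹)(1.17×10⁻¹⁰)/(0.109)³ = 812.2 N/C.
E_θ = 812.2·sin67° = 747.6 N/C.

E_θ ≈ 748 N/C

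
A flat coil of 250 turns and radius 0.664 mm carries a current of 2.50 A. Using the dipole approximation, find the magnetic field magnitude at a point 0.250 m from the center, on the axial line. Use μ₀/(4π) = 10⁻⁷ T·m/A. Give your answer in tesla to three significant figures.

m = NIA = NIπa² = 250·(2.50)·π·(6.64×10⁻⁴)² = 8.657×10⁻⁴ A·m².
On axis B = (μ₀/4π)·2m/r³.
B = 2·(10⁻⁷)·(8.657×10⁻⁴) / (0.250)³ = 1.108×10⁻⁸ T.

B ≈ 1.11×10⁻⁸ T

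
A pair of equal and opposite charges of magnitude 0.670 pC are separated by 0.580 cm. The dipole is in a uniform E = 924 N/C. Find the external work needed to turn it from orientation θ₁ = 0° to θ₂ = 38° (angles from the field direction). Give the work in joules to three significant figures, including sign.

W ≈ 7.61×10⁻¹³ J

Dipole moment p = qd = (6.70×10⁻¹³ C)(0.00580 m) = 3.886×10⁻¹⁵ C·m.
W_ext = ΔU = U(θ₂) − U(θ₁) = −pE cosθ₂ − (−pE cosθ₁) = pE(cosθ₁ − cosθ₂).
W = (3.886×10⁻¹⁵)(924)·(cos0° − cos38°) = (3.591×10⁻¹²)·(+0.2120) = 7.612×10⁻¹³ J.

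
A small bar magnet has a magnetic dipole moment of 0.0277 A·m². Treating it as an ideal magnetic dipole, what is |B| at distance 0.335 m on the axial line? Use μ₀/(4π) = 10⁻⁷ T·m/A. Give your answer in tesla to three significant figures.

On axis B = (μ₀/4π)·2m/r³.
B = 2·(10⁻⁷)·(0.0277) / (0.335)³ = 1.474×10⁻⁷ T.

B ≈ 1.47×10⁻⁷ T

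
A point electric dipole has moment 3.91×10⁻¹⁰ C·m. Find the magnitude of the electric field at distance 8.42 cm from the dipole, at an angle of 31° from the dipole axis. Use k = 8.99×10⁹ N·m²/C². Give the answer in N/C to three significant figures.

E ≈ 1.05×10⁴ N/C

At angle θ the dipole field magnitude is E = (kp/r³)·√(1 + 3cos²θ).
kp/r³ = (8.99×10⁹)(3.91×10⁻¹⁰) / (0.0842)³ = 5888 N/C.
√(1 + 3cos²31°) = √(1 + 3·0.7347) = √3.2042 ≈ 1.7900.
E ≈ 5888 × 1.790 = 1.054×10⁴ N/C.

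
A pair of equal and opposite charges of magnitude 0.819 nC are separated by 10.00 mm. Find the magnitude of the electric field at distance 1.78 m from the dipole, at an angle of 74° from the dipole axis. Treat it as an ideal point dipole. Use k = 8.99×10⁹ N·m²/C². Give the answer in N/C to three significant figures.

Dipole moment p = qd = (8.19×10⁻¹⁰ C)(0.0100 m) = 8.19×10⁻¹² C·m.
At angle θ the dipole field magnitude is E = (kp/r³)·√(1 + 3cos²θ).
kp/r³ = (8.99×10⁹)(8.19×10⁻¹²) / (1.78)³ = 0.01306 N/C.
√(1 + 3cos²74°) = √(1 + 3·0.0760) = √1.2279 ≈ 1.1081.
E ≈ 0.01306 × 1.108 = 0.01447 N/C.

E ≈ 0.0145 N/C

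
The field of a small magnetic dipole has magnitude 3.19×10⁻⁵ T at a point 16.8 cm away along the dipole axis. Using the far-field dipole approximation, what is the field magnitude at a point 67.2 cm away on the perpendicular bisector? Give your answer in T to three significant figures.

B ≈ 2.49×10⁻⁷ T

Dipole fields scale as 1/r³ in the far field.
The axial field is twice the equatorial field at the same r, so the geometry factor is 1/2.
B₂ = B₁ · (1/2) · (r₁/r₂)³ = 3.19×10⁻⁵ · 0.5 · (16.8/67.2)³.
(r₁/r₂)³ = (0.25)³ = 0.01562.
B₂ ≈ 2.492×10⁻⁷ T.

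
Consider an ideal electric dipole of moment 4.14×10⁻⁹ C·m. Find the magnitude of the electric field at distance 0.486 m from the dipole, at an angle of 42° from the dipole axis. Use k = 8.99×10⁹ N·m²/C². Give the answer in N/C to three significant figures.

E ≈ 528 N/C

At angle θ the dipole field magnitude is E = (kp/r³)·√(1 + 3cos²θ).
kp/r³ = (8.99×10⁹)(4.14×10⁻⁹) / (0.486)³ = 324.2 N/C.
√(1 + 3cos²42°) = √(1 + 3·0.5523) = √2.6568 ≈ 1.6300.
E ≈ 324.2 × 1.630 = 528.5 N/C.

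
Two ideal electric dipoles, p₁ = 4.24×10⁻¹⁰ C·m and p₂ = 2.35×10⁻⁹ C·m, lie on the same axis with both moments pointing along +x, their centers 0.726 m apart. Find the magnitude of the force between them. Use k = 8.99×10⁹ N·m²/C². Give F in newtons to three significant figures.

On-axis field of dipole 1 at distance r: E = 2kp₁/r³. Force on dipole 2 is F = p₂·dE/dr (gradient along axis).
dE/dr = −6kp₁/r⁴, so |F| = 6kp₁p₂/r⁴ (attractive for aligned moments).
F = 6(8.99×10⁹)(4.24×10⁻¹⁰)(2.35×10⁻⁹)/(0.726)⁴ = 1.935×10⁻⁷ N.

F ≈ 1.93×10⁻⁷ N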